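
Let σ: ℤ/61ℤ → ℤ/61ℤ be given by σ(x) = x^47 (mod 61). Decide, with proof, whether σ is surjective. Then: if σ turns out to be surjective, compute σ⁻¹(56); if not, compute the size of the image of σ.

42

Since 61 is prime, the nonzero elements of ℤ/61ℤ form a cyclic group of order 60.
As gcd(47, 60) = 1, raising to the 47th power is a bijection on this group: if a^47 ≡ b^47 then (ab^{−1})^47 = 1, and the only element of order dividing gcd(47, 60) = 1 is 1, so a = b.
With σ(0) = 0 this makes σ injective on all of ℤ/61ℤ, hence bijective (finite equal-size domain and codomain). In particular σ is surjective.
Since σ is surjective, we find the preimage of 56. The inverse of x ↦ x^47 on (ℤ/61ℤ)^× is x ↦ x^23, because 47·23 = 1081 = 18·60 + 1 ≡ 1 (mod 60) and x^{60} = 1 for x ≠ 0 (Fermat). So σ⁻¹(56) = 56^23 mod 61.
Repeated squaring mod 61: 56^1 ≡ 56, 56^2 ≡ 56² = 3136 ≡ 25, 56^4 ≡ 25² = 625 ≡ 15, 56^8 ≡ 15² = 225 ≡ 42, 56^16 ≡ 42² = 1764 ≡ 56. Since 23 = 16 + 4 + 2 + 1, 56^23 ≡ 56·15·25·56: 56·15 = 840 ≡ 47, then 47·25 = 1175 ≡ 16, then 16·56 = 896 ≡ 42. So 56^23 ≡ 42 (mod 61).
Hence σ⁻¹(56) = 42.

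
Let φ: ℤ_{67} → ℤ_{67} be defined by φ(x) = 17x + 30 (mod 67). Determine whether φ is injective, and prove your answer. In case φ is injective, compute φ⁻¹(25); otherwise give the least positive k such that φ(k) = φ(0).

If φ(u) = φ(v), then 17u ≡ 17v (mod 67). Because gcd(17, 67) = 1, we may cancel 17 to get u ≡ v (mod 67).
Hence φ is injective.
We now compute 17⁻¹ mod 67 explicitly. Euclid's algorithm: 67 = 3·17 + 16, 17 = 1·16 + 1; back-substituting gives 1 = 4·17 − 1·67, so 17⁻¹ ≡ 4 (mod 67).
Since φ is injective, we compute φ⁻¹(25): solve 17x + 30 ≡ 25 (mod 67), i.e. 17x ≡ 62 (mod 67).
Multiplying by 17⁻¹ = 4 gives x ≡ 4·62 = 248 = 3·67 + 47 ≡ 47 (mod 67).
Check: φ(47) = 17·47 + 30 = 829 = 12·67 + 25 ≡ 25 (mod 67).

47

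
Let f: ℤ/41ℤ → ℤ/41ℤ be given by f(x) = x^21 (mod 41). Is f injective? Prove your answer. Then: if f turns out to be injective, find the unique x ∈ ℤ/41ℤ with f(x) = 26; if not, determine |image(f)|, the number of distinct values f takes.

Since 41 is prime, the nonzero elements of ℤ/41ℤ form a cyclic group of order 40.
As gcd(21, 40) = 1, raising to the 21st power is a bijection on this group: if s^21 ≡ t^21 then (st^{−1})^21 = 1, and the only element of order dividing gcd(21, 40) = 1 is 1, so s = t.
With f(0) = 0 this makes f injective on all of ℤ/41ℤ, hence bijective (finite equal-size domain and codomain). In particular f is injective.
Since f is injective, we find the preimage of 26. The inverse of x ↦ x^21 on (ℤ/41ℤ)^× is x ↦ x^21, because 21·21 = 441 = 11·40 + 1 ≡ 1 (mod 40) and x^{40} = 1 for x ≠ 0 (Fermat). So f⁻¹(26) = 26^21 mod 41.
Repeated squaring mod 41: 26^1 ≡ 26, 26^2 ≡ 26² = 676 ≡ 20, 26^4 ≡ 20² = 400 ≡ 31, 26^8 ≡ 31² = 961 ≡ 18, 26^16 ≡ 18² = 324 ≡ 37. Since 21 = 16 + 4 + 1, 26^21 ≡ 37·31·26: 37·31 = 1147 ≡ 40, then 40·26 = 1040 ≡ 15. So 26^21 ≡ 15 (mod 41).
Hence f⁻¹(26) = 15.

15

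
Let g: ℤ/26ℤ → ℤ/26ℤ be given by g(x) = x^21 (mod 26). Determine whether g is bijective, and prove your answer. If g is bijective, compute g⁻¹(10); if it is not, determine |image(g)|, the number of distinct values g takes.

g(1) = 1^21 = 1.
g(3): Repeated squaring mod 26: 3^1 ≡ 3, 3^2 ≡ 3² = 9, 3^4 ≡ 9² = 81 ≡ 3, 3^8 ≡ 3² = 9, 3^16 ≡ 9² = 81 ≡ 3. Since 21 = 16 + 4 + 1, 3^21 ≡ 3·3·3: 3·3 = 9, then 9·3 = 27 ≡ 1. So 3^21 ≡ 1 (mod 26).
So g(1) = g(3) = 1 while 1 ≠ 3, therefore g is not injective, hence not bijective.
Since g is not bijective, we determine |image(g)|. Computing x^21 mod 26 for each x (by repeated squaring, reducing mod 26 at every step), the values g(0), g(1), …, g(25) are: 0, 1, 18, 1, 12, 5, 18, 21, 8, 1, 12, 21, 12, 13, 14, 5, 14, 25, 18, 5, 8, 21, 14, 25, 8, 25.
The distinct values are {0, 1, 5, 8, 12, 13, 14, 18, 21, 25}; there are 10 of them.

10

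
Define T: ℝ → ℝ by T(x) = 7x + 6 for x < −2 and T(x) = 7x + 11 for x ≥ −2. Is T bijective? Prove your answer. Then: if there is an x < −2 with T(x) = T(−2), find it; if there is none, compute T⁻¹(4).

-1

Both pieces are strictly increasing (slopes 7 and 7), so each is injective on its own interval.
The left piece maps (−∞, −2) onto (−∞, −8); the right piece maps [−2, ∞) onto [−3, ∞).
The images leave a gap (−8 has no preimage), so T is not surjective, hence not bijective.
Because the two images are disjoint, no x < −2 has T(x) = T(−2), so we compute T⁻¹(4): 4 lies in [−3, ∞), so solve 7x + 11 = 4: x = (4 − 11)/7 = −1.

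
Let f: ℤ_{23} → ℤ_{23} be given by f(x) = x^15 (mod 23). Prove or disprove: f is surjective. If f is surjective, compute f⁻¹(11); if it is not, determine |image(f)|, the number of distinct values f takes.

Since 23 is prime, the nonzero elements of ℤ_{23} form a cyclic group of order 22.
As gcd(15, 22) = 1, raising to the 15th power is a bijection on this group: if u^15 ≡ v^15 then (uv^{−1})^15 = 1, and the only element of order dividing gcd(15, 22) = 1 is 1, so u = v.
With f(0) = 0 this makes f injective on all of ℤ_{23}, hence bijective (finite equal-size domain and codomain). In particular f is surjective.
Since f is surjective, we find the preimage of 11. The inverse of x ↦ x^15 on (ℤ_{23})^× is x ↦ x^3, because 15·3 = 45 = 2·22 + 1 ≡ 1 (mod 22) and x^{22} = 1 for x ≠ 0 (Fermat). So f⁻¹(11) = 11^3 mod 23.
Repeated squaring mod 23: 11^1 ≡ 11, 11^2 ≡ 11² = 121 ≡ 6. Since 3 = 2 + 1, 11^3 ≡ 6·11: 6·11 = 66 ≡ 20. So 11^3 ≡ 20 (mod 23).
Hence f⁻¹(11) = 20.

20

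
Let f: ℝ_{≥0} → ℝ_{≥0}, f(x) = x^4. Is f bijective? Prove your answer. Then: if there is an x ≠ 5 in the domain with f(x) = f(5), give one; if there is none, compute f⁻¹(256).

4

On ℝ_{≥0}, x ↦ x^4 is strictly increasing (injective) and for any y ∈ ℝ_{≥0} the 4th root y^{1/4} lies in ℝ_{≥0} (surjective). So f is bijective.
Since x ↦ x^4 is strictly increasing on ℝ_{≥0}, it is injective there, so no x ≠ 5 in the domain has f(x) = f(5). We therefore compute f⁻¹(256) = 256^{1/4} = 4 (indeed 4^4 = 256).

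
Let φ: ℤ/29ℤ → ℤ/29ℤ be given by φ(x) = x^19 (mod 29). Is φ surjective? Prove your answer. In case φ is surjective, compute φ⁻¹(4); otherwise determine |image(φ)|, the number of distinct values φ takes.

6

Since 29 is prime, the nonzero elements of ℤ/29ℤ form a cyclic group of order 28.
As gcd(19, 28) = 1, raising to the 19th power is a bijection on this group: if x_1^19 ≡ x_2^19 then (x_1x_2^{−1})^19 = 1, and the only element of order dividing gcd(19, 28) = 1 is 1, so x_1 = x_2.
With φ(0) = 0 this makes φ injective on all of ℤ/29ℤ, hence bijective (finite equal-size domain and codomain). In particular φ is surjective.
Since φ is surjective, we find the preimage of 4. The inverse of x ↦ x^19 on (ℤ/29ℤ)^× is x ↦ x^3, because 19·3 = 57 = 2·28 + 1 ≡ 1 (mod 28) and x^{28} = 1 for x ≠ 0 (Fermat). So φ⁻¹(4) = 4^3 mod 29.
Repeated squaring mod 29: 4^1 ≡ 4, 4^2 ≡ 4² = 16. Since 3 = 2 + 1, 4^3 ≡ 16·4: 16·4 = 64 ≡ 6. So 4^3 ≡ 6 (mod 29).
Hence φ⁻¹(4) = 6.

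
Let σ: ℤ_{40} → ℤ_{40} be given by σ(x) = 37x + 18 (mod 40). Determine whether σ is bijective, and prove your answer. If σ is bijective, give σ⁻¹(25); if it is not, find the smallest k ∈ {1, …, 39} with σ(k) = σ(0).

11

If σ(s) = σ(t), then 37s ≡ 37t (mod 40). Because gcd(37, 40) = 1, we may cancel 37 to get s ≡ t (mod 40).
We now compute 37⁻¹ mod 40 explicitly. Euclid's algorithm: 40 = 1·37 + 3, 37 = 12·3 + 1; back-substituting gives 1 = 13·37 − 12·40, so 37⁻¹ ≡ 13 (mod 40).
Then y ↦ 13(y − 18) is a two-sided inverse to σ, so every y ∈ ℤ_{40} has a preimage.
Thus σ is bijective.
Since σ is bijective, we find σ⁻¹(25): we need 37x ≡ 25 − 18 ≡ 7 (mod 40). Using 37⁻¹ = 13: x ≡ 13·7 = 91 = 2·40 + 11, so x = 11.
Check: σ(11) = 37·11 + 18 = 425 = 10·40 + 25 ≡ 25 (mod 40).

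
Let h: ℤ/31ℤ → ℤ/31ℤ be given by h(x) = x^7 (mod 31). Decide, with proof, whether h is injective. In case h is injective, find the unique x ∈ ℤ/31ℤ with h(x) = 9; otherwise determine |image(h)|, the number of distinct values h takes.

Since 31 is prime, the nonzero elements of ℤ/31ℤ form a cyclic group of order 30.
As gcd(7, 30) = 1, raising to the 7th power is a bijection on this group: if a^7 ≡ b^7 then (ab^{−1})^7 = 1, and the only element of order dividing gcd(7, 30) = 1 is 1, so a = b.
With h(0) = 0 this makes h injective on all of ℤ/31ℤ, hence bijective (finite equal-size domain and codomain). In particular h is injective.
Since h is injective, we find the preimage of 9. The inverse of x ↦ x^7 on (ℤ/31ℤ)^× is x ↦ x^13, because 7·13 = 91 = 3·30 + 1 ≡ 1 (mod 30) and x^{30} = 1 for x ≠ 0 (Fermat). So h⁻¹(9) = 9^13 mod 31.
Repeated squaring mod 31: 9^1 ≡ 9, 9^2 ≡ 9² = 81 ≡ 19, 9^4 ≡ 19² = 361 ≡ 20, 9^8 ≡ 20² = 400 ≡ 28. Since 13 = 8 + 4 + 1, 9^13 ≡ 28·20·9: 28·20 = 560 ≡ 2, then 2·9 = 18. So 9^13 ≡ 18 (mod 31).
Hence h⁻¹(9) = 18.

18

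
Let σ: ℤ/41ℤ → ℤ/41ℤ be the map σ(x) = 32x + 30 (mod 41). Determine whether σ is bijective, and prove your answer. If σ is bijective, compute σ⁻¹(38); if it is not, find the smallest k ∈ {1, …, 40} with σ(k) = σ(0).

Recall: σ is injective if σ(u) = σ(v) implies u = v.
Suppose σ(u) = σ(v) in ℤ/41ℤ. Then 32u + 30 ≡ 32v + 30 (mod 41), hence 32(u − v) ≡ 0 (mod 41).
Since gcd(32, 41) = 1, 32 is invertible modulo 41, hence u − v ≡ 0 (mod 41), i.e. u = v.
We now compute 32⁻¹ mod 41 explicitly. Euclid's algorithm: 41 = 1·32 + 9, 32 = 3·9 + 5, 9 = 1·5 + 4, 5 = 1·4 + 1; back-substituting gives 1 = 9·32 − 7·41, so 32⁻¹ ≡ 9 (mod 41).
Then y ↦ 9(y − 30) is a two-sided inverse to σ, so every y ∈ ℤ/41ℤ has a preimage.
Therefore σ is bijective.
Since σ is bijective, we compute σ⁻¹(38): solve 32x + 30 ≡ 38 (mod 41), i.e. 32x ≡ 8 (mod 41).
Multiplying by 32⁻¹ = 9 gives x ≡ 9·8 = 72 = 1·41 + 31 ≡ 31 (mod 41).
Check: σ(31) = 32·31 + 30 = 1022 = 24·41 + 38 ≡ 38 (mod 41).

31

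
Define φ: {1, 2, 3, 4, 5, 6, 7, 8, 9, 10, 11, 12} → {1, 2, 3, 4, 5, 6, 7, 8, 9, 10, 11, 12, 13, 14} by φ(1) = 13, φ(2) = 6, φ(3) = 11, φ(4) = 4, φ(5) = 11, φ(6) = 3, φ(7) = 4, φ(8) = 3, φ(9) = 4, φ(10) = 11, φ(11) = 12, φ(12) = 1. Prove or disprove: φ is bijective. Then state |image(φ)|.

7

φ(3) = 11 = φ(5) with 3 ≠ 5, so φ is not injective, hence not bijective.
The image of φ is {1, 3, 4, 6, 11, 12, 13}, which has 7 elements.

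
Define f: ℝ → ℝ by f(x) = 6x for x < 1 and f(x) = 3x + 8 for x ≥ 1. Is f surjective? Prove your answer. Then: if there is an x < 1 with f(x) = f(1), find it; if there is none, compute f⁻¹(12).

4/3

Both pieces are strictly increasing (slopes 6 and 3), so each is injective on its own interval.
The left piece maps (−∞, 1) onto (−∞, 6); the right piece maps [1, ∞) onto [11, ∞).
The union (−∞, 6) ∪ [11, ∞) omits the interval between 6 and 11; in particular 6 has no preimage. So f is not surjective.
Because the two images are disjoint, no x < 1 has f(x) = f(1), so we compute f⁻¹(12): 12 lies in [11, ∞), so solve 3x + 8 = 12: x = (12 − 8)/3 = 4/3.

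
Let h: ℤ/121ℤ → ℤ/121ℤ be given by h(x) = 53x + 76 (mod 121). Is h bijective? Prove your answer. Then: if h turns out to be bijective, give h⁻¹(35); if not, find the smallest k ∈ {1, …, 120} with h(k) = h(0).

If h(a) = h(b), then 53a ≡ 53b (mod 121). Because gcd(53, 121) = 1, we may cancel 53 to get a ≡ b (mod 121).
We now compute 53⁻¹ mod 121 explicitly. Euclid's algorithm: 121 = 2·53 + 15, 53 = 3·15 + 8, 15 = 1·8 + 7, 8 = 1·7 + 1; back-substituting gives 1 = 16·53 − 7·121, so 53⁻¹ ≡ 16 (mod 121).
Then y ↦ 16(y − 76) is a two-sided inverse to h, so every y ∈ ℤ/121ℤ has a preimage.
Therefore h is bijective.
Since h is bijective, we find h⁻¹(35): we need 53x ≡ 35 − 76 ≡ 80 (mod 121). Using 53⁻¹ = 16: x ≡ 16·80 = 1280 = 10·121 + 70, so x = 70.
Check: h(70) = 53·70 + 76 = 3786 = 31·121 + 35 ≡ 35 (mod 121).

70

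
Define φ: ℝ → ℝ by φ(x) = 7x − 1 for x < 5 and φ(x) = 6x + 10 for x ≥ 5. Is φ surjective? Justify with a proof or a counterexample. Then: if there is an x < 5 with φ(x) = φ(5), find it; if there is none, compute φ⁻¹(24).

Both pieces are strictly increasing (slopes 7 and 6), so each is injective on its own interval.
The left piece maps (−∞, 5) onto (−∞, 34); the right piece maps [5, ∞) onto [40, ∞).
The union (−∞, 34) ∪ [40, ∞) omits the interval between 34 and 40; in particular 34 has no preimage. So φ is not surjective.
Because the two images are disjoint, no x < 5 has φ(x) = φ(5), so we compute φ⁻¹(24): 24 lies in (−∞, 34), so solve 7x − 1 = 24: x = (24 + 1)/7 = 25/7.

25/7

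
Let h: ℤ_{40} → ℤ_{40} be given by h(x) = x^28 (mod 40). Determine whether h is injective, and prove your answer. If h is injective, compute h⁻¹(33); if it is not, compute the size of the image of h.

4

h(1) = 1^28 = 1.
h(3): Repeated squaring mod 40: 3^1 ≡ 3, 3^2 ≡ 3² = 9, 3^4 ≡ 9² = 81 ≡ 1, 3^8 ≡ 1² = 1, 3^16 ≡ 1² = 1. Since 28 = 16 + 8 + 4, 3^28 ≡ 1·1·1: 1·1 = 1, then 1·1 = 1. So 3^28 ≡ 1 (mod 40).
So h(1) = h(3) = 1 while 1 ≠ 3, hence h is not injective.
Since h is not injective, we determine |image(h)|. Computing x^28 mod 40 for each x (by repeated squaring, reducing mod 40 at every step), the values h(0), h(1), …, h(39) are: 0, 1, 16, 1, 16, 25, 16, 1, 16, 1, 0, 1, 16, 1, 16, 25, 16, 1, 16, 1, 0, 1, 16, 1, 16, 25, 16, 1, 16, 1, 0, 1, 16, 1, 16, 25, 16, 1, 16, 1.
The distinct values are {0, 1, 16, 25}; there are 4 of them.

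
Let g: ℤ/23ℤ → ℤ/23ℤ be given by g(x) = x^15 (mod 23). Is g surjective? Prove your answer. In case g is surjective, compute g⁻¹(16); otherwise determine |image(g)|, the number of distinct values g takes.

Since 23 is prime, the nonzero elements of ℤ/23ℤ form a cyclic group of order 22.
As gcd(15, 22) = 1, raising to the 15th power is a bijection on this group: if a^15 ≡ b^15 then (ab^{−1})^15 = 1, and the only element of order dividing gcd(15, 22) = 1 is 1, so a = b.
With g(0) = 0 this makes g injective on all of ℤ/23ℤ, hence bijective (finite equal-size domain and codomain). In particular g is surjective.
Since g is surjective, we find the preimage of 16. The inverse of x ↦ x^15 on (ℤ/23ℤ)^× is x ↦ x^3, because 15·3 = 45 = 2·22 + 1 ≡ 1 (mod 22) and x^{22} = 1 for x ≠ 0 (Fermat). So g⁻¹(16) = 16^3 mod 23.
Repeated squaring mod 23: 16^1 ≡ 16, 16^2 ≡ 16² = 256 ≡ 3. Since 3 = 2 + 1, 16^3 ≡ 3·16: 3·16 = 48 ≡ 2. So 16^3 ≡ 2 (mod 23).
Hence g⁻¹(16) = 2.

2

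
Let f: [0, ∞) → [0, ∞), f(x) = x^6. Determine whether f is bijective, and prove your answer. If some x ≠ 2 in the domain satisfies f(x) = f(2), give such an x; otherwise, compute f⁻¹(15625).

5

On [0, ∞), x ↦ x^6 is strictly increasing (injective) and for any y ∈ [0, ∞) the 6th root y^{1/6} lies in [0, ∞) (surjective). So f is bijective.
Since x ↦ x^6 is strictly increasing on [0, ∞), it is injective there, so no x ≠ 2 in the domain has f(x) = f(2). We therefore compute f⁻¹(15625) = 15625^{1/6} = 5 (indeed 5^6 = 15625).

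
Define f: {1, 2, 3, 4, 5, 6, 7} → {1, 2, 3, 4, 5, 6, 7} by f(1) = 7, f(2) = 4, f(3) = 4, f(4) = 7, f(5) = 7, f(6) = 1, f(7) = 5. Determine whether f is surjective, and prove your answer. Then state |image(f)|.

4

No element maps to 2, so f is not surjective.
The image of f is {1, 4, 5, 7}, which has 4 elements.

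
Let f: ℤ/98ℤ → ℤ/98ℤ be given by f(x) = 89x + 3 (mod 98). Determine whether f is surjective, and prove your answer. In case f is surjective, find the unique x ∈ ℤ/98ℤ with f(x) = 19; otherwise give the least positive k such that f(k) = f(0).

Recall: surjectivity means every element of the codomain has a preimage under f.
Since gcd(89, 98) = 1, 89 is invertible modulo 98. Euclid's algorithm: 98 = 1·89 + 9, 89 = 9·9 + 8, 9 = 1·8 + 1; back-substituting gives 1 = 87·89 − 79·98, so 89⁻¹ ≡ 87 (mod 98).
For any y ∈ ℤ/98ℤ, x = 87(y − 3) mod 98 satisfies f(x) = 89·87(y − 3) + 3 ≡ y (since 89·87 ≡ 1 mod 98). So every y has a preimage.
Therefore f is surjective.
Since f is surjective, we compute f⁻¹(19): solve 89x + 3 ≡ 19 (mod 98), i.e. 89x ≡ 16 (mod 98).
Multiplying by 89⁻¹ = 87 gives x ≡ 87·16 = 1392 = 14·98 + 20 ≡ 20 (mod 98).
Check: f(20) = 89·20 + 3 = 1783 = 18·98 + 19 ≡ 19 (mod 98).

20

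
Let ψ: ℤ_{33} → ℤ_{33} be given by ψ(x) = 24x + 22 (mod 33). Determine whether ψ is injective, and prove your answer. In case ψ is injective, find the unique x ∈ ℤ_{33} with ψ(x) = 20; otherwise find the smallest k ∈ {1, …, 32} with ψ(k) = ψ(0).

11

By definition, ψ is injective when ψ(s) = ψ(t) forces s = t.
We have gcd(24, 33) = 3 > 1. Taking s = 0 and t = 11: ψ(0) = 22 and ψ(11) = 24·11 + 22 = 286 ≡ 22 (mod 33).
So ψ(0) = ψ(11) while 0 ≠ 11, hence ψ is not injective.
Since ψ is not injective, we find the least positive k with ψ(k) = ψ(0): this means 24k ≡ 0 (mod 33), i.e. 33 ∣ 24k. Since gcd(24, 33) = 3, dividing through by 3 this holds exactly when 11 ∣ 8k, and as gcd(8, 11) = 1, exactly when 11 ∣ k.
The smallest positive such k is 11.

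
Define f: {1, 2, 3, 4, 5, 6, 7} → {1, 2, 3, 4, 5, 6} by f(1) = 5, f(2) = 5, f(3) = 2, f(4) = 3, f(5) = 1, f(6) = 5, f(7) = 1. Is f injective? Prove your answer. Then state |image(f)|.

4

f(1) = 5 = f(2) with 1 ≠ 2, so f is not injective.
The image of f is {1, 2, 3, 5}, which has 4 elements.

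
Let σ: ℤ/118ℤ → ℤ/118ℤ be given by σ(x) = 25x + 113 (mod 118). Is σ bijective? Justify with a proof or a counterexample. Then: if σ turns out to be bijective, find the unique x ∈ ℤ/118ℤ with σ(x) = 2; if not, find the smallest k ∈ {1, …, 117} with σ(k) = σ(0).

By definition, σ is injective when σ(x_1) = σ(x_2) forces x_1 = x_2.
Suppose σ(x_1) = σ(x_2) in ℤ/118ℤ. Then 25x_1 + 113 ≡ 25x_2 + 113 (mod 118), hence 25(x_1 − x_2) ≡ 0 (mod 118).
Since gcd(25, 118) = 1, 25 is invertible modulo 118, thus x_1 − x_2 ≡ 0 (mod 118), i.e. x_1 = x_2.
We now compute 25⁻¹ mod 118 explicitly. Euclid's algorithm: 118 = 4·25 + 18, 25 = 1·18 + 7, 18 = 2·7 + 4, 7 = 1·4 + 3, 4 = 1·3 + 1; back-substituting gives 1 = 85·25 − 18·118, so 25⁻¹ ≡ 85 (mod 118).
Then y ↦ 85(y − 113) is a two-sided inverse to σ, so every y ∈ ℤ/118ℤ has a preimage.
Thus σ is bijective.
Since σ is bijective, we find σ⁻¹(2): we need 25x ≡ 2 − 113 ≡ 7 (mod 118). Using 25⁻¹ = 85: x ≡ 85·7 = 595 = 5·118 + 5, so x = 5.
Check: σ(5) = 25·5 + 113 = 238 = 2·118 + 2 ≡ 2 (mod 118).

5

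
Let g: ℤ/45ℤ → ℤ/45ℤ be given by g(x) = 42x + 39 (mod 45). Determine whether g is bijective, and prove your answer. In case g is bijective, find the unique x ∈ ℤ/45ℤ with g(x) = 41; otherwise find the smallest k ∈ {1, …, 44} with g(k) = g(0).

We have gcd(42, 45) = 3 > 1. Taking u = 0 and v = 15: g(0) = 39 and g(15) = 42·15 + 39 = 669 ≡ 39 (mod 45).
So g(0) = g(15) while 0 ≠ 15, thus g is not injective, hence not bijective.
Since g is not bijective, we find the least positive k with g(k) = g(0): this means 42k ≡ 0 (mod 45), i.e. 45 ∣ 42k. Since gcd(42, 45) = 3, dividing through by 3 this holds exactly when 15 ∣ 14k, and as gcd(14, 15) = 1, exactly when 15 ∣ k.
The smallest positive such k is 15.

15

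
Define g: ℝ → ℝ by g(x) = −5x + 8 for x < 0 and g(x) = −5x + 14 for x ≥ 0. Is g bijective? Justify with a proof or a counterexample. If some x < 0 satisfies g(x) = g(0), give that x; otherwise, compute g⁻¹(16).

-6/5

Both pieces are strictly decreasing (slopes −5 and −5), so each is injective on its own interval.
The left piece maps (−∞, 0) onto (8, ∞); the right piece maps [0, ∞) onto (−∞, 14].
These images overlap. In particular g(0) = 14 (right piece), and solving −5x + 8 = 14 on the left piece gives x = −6/5 < 0.
So g(−6/5) = g(0) with −6/5 ≠ 0, and g is not injective, hence not bijective. This x = −6/5 is the requested value below 0.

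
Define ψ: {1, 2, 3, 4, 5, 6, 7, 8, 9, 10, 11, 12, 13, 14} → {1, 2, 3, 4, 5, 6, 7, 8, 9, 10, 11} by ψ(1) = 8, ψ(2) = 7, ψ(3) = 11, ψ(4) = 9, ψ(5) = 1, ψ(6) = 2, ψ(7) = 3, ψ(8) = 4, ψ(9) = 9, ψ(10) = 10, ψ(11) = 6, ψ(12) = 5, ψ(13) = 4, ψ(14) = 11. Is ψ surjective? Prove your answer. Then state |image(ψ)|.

Every element of the codomain has a preimage: 1 = ψ(5), 2 = ψ(6), 3 = ψ(7), 4 = ψ(8), 5 = ψ(12), 6 = ψ(11), 7 = ψ(2), 8 = ψ(1), 9 = ψ(4), 10 = ψ(10), 11 = ψ(3).
Hence ψ is surjective.
The image of ψ is {1, 2, 3, 4, 5, 6, 7, 8, 9, 10, 11}, which has 11 elements.

11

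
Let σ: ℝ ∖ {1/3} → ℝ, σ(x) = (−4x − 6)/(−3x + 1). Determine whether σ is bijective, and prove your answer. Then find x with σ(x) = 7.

If σ(x) = 4/3, cross-multiplying gives −3(−4x − 6) = −4(−3x + 1), which simplifies to 18 = −4 — false.  So 4/3 has no preimage and σ is not surjective.
Hence σ is not bijective.
Solving σ(x) = 7: cross-multiplying gives −4x − 6 = 7(−3x + 1), which rearranges to 17x = 13, so x = 13/17.

13/17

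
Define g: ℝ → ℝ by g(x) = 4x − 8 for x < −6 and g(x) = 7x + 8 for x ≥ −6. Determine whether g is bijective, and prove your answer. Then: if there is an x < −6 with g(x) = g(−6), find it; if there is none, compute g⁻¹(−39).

-13/2

Both pieces are strictly increasing (slopes 4 and 7), so each is injective on its own interval.
The left piece maps (−∞, −6) onto (−∞, −32); the right piece maps [−6, ∞) onto [−34, ∞).
These images overlap. In particular g(−6) = −34 (right piece), and solving 4x − 8 = −34 on the left piece gives x = −13/2 < −6.
So g(−13/2) = g(−6) with −13/2 ≠ −6, and g is not injective, hence not bijective. This x = −13/2 is the requested value below −6.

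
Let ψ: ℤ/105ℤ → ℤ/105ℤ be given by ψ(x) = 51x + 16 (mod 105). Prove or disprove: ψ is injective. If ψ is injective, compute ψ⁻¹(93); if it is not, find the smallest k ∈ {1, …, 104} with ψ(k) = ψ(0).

We have gcd(51, 105) = 3 > 1. Taking u = 0 and v = 35: ψ(0) = 16 and ψ(35) = 51·35 + 16 = 1801 ≡ 16 (mod 105).
So ψ(0) = ψ(35) while 0 ≠ 35, so ψ is not injective.
Since ψ is not injective, we find the least positive k with ψ(k) = ψ(0): this means 51k ≡ 0 (mod 105), i.e. 105 ∣ 51k. Since gcd(51, 105) = 3, dividing through by 3 this holds exactly when 35 ∣ 17k, and as gcd(17, 35) = 1, exactly when 35 ∣ k.
The smallest positive such k is 35.

35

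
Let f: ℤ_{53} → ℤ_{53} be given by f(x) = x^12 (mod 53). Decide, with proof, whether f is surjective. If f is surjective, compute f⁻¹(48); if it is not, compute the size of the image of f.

f(2): Repeated squaring mod 53: 2^1 ≡ 2, 2^2 ≡ 2² = 4, 2^4 ≡ 4² = 16, 2^8 ≡ 16² = 256 ≡ 44. Since 12 = 8 + 4, 2^12 ≡ 44·16: 44·16 = 704 ≡ 15. So 2^12 ≡ 15 (mod 53).
f(7): Repeated squaring mod 53: 7^1 ≡ 7, 7^2 ≡ 7² = 49, 7^4 ≡ 49² = 2401 ≡ 16, 7^8 ≡ 16² = 256 ≡ 44. Since 12 = 8 + 4, 7^12 ≡ 44·16: 44·16 = 704 ≡ 15. So 7^12 ≡ 15 (mod 53).
So f(2) = f(7) = 15 while 2 ≠ 7, therefore f is not injective.
A non-injective map from the 53-element set ℤ_{53} to itself takes at most 52 distinct values, so it cannot be surjective. Thus f is not surjective.
Since f is not surjective, we determine |image(f)|. Computing x^12 mod 53 for each x (by repeated squaring, reducing mod 53 at every step), the values f(0), f(1), …, f(52) are: 0, 1, 15, 10, 13, 47, 44, 15, 36, 47, 16, 24, 24, 49, 13, 46, 10, 28, 16, 49, 28, 44, 42, 1, 42, 36, 46, 46, 36, 42, 1, 42, 44, 28, 49, 16, 28, 10, 46, 13, 49, 24, 24, 16, 47, 36, 15, 44, 47, 13, 10, 15, 1.
The distinct values are {0, 1, 10, 13, 15, 16, 24, 28, 36, 42, 44, 46, 47, 49}; there are 14 of them.

14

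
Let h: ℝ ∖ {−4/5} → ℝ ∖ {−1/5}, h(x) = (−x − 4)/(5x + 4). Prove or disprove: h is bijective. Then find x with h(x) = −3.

Suppose h(u) = h(v). Cross-multiplying: (−u − 4)(5v + 4) = (−v − 4)(5u + 4).
Expanding both sides and cancelling the symmetric terms leaves 16·(u − v) = 0. Since 16 ≠ 0, u = v. Hence h is injective.
For any y ≠ −1/5, solving y(5x + 4) = −x − 4 for x gives a well-defined x ≠ −4/5. So h is surjective.
Hence h is bijective.
Solving h(x) = −3: cross-multiplying gives −x − 4 = −3(5x + 4), which rearranges to 14x = −8, so x = −4/7.

-4/7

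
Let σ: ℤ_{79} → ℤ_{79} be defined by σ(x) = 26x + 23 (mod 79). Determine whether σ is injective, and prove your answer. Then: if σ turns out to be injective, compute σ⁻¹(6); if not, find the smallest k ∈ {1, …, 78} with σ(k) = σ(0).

51

If σ(u) = σ(v), then 26u ≡ 26v (mod 79). Because gcd(26, 79) = 1, we may cancel 26 to get u ≡ v (mod 79).
So σ is injective.
We now compute 26⁻¹ mod 79 explicitly. Euclid's algorithm: 79 = 3·26 + 1; back-substituting gives 1 = 76·26 − 25·79, so 26⁻¹ ≡ 76 (mod 79).
Since σ is injective, we compute σ⁻¹(6): solve 26x + 23 ≡ 6 (mod 79), i.e. 26x ≡ 62 (mod 79).
Multiplying by 26⁻¹ = 76 gives x ≡ 76·62 = 4712 = 59·79 + 51 ≡ 51 (mod 79).
Check: σ(51) = 26·51 + 23 = 1349 = 17·79 + 6 ≡ 6 (mod 79).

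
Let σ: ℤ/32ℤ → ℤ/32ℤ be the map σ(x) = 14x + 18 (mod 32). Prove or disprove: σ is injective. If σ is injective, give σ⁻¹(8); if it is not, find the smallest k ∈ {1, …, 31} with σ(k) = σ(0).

16

We have gcd(14, 32) = 2 > 1. Taking u = 0 and v = 16: σ(0) = 18 and σ(16) = 14·16 + 18 = 242 ≡ 18 (mod 32).
So σ(0) = σ(16) while 0 ≠ 16, thus σ is not injective.
Since σ is not injective, we find the least positive k with σ(k) = σ(0): this means 14k ≡ 0 (mod 32), i.e. 32 ∣ 14k. Since gcd(14, 32) = 2, dividing through by 2 this holds exactly when 16 ∣ 7k, and as gcd(7, 16) = 1, exactly when 16 ∣ k.
The smallest positive such k is 16.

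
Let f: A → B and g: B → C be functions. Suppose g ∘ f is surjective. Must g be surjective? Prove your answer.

surjective

Let c ∈ C. Since g ∘ f is surjective, some a ∈ A has g(f(a)) = c. Then b = f(a) ∈ B satisfies g(b) = c. So g is surjective.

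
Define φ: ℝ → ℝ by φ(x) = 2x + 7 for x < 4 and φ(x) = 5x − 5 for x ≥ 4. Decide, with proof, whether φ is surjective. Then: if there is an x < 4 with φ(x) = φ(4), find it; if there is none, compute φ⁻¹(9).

Both pieces are strictly increasing (slopes 2 and 5), so each is injective on its own interval.
The left piece maps (−∞, 4) onto (−∞, 15); the right piece maps [4, ∞) onto [15, ∞).
These images together cover ℝ, so φ is surjective.
Because the two images are disjoint, no x < 4 has φ(x) = φ(4), so we compute φ⁻¹(9): 9 lies in (−∞, 15), so solve 2x + 7 = 9: x = (9 − 7)/2 = 1.

1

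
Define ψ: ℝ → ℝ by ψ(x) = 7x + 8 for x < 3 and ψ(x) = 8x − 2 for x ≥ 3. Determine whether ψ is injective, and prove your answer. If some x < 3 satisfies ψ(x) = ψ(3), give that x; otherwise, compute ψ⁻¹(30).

2

Both pieces are strictly increasing (slopes 7 and 8), so each is injective on its own interval.
The left piece maps (−∞, 3) onto (−∞, 29); the right piece maps [3, ∞) onto [22, ∞).
These images overlap. In particular ψ(3) = 22 (right piece), and solving 7x + 8 = 22 on the left piece gives x = 2 < 3.
So ψ(2) = ψ(3) with 2 ≠ 3, and ψ is not injective. This x = 2 is the requested value below 3.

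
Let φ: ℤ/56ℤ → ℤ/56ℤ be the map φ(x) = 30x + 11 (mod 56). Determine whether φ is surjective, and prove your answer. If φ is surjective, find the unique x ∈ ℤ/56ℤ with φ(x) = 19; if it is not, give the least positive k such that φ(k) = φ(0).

Recall: surjectivity means every element of the codomain has a preimage under φ.
Since gcd(30, 56) = 2, we have 30x ≡ 0 (mod 2) for all x, so φ(x) ≡ 1 (mod 2).
But 0 ≢ 1 (mod 2), so 0 ∈ ℤ/56ℤ has no preimage. Therefore φ is not surjective.
Since φ is not surjective, we find the least positive k with φ(k) = φ(0): this means 30k ≡ 0 (mod 56), i.e. 56 ∣ 30k. Since gcd(30, 56) = 2, dividing through by 2 this holds exactly when 28 ∣ 15k, and as gcd(15, 28) = 1, exactly when 28 ∣ k.
The smallest positive such k is 28.

28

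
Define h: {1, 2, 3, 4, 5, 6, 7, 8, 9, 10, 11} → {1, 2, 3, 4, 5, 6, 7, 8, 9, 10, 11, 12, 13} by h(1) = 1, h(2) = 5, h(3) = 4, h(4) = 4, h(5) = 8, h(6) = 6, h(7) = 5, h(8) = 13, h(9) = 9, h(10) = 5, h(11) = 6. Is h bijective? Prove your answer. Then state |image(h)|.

7

h(3) = 4 = h(4) with 3 ≠ 4, so h is not injective, hence not bijective.
The image of h is {1, 4, 5, 6, 8, 9, 13}, which has 7 elements.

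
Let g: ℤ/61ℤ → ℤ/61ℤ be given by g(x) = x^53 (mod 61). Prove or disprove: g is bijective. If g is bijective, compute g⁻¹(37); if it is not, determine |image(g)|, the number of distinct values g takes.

8

Since 61 is prime, the nonzero elements of ℤ/61ℤ form a cyclic group of order 60.
As gcd(53, 60) = 1, raising to the 53rd power is a bijection on this group: if u^53 ≡ v^53 then (uv^{−1})^53 = 1, and the only element of order dividing gcd(53, 60) = 1 is 1, so u = v.
With g(0) = 0 this makes g injective on all of ℤ/61ℤ, hence bijective (finite equal-size domain and codomain). In particular g is bijective.
Since g is bijective, we find the preimage of 37. The inverse of x ↦ x^53 on (ℤ/61ℤ)^× is x ↦ x^17, because 53·17 = 901 = 15·60 + 1 ≡ 1 (mod 60) and x^{60} = 1 for x ≠ 0 (Fermat). So g⁻¹(37) = 37^17 mod 61.
Repeated squaring mod 61: 37^1 ≡ 37, 37^2 ≡ 37² = 1369 ≡ 27, 37^4 ≡ 27² = 729 ≡ 58, 37^8 ≡ 58² = 3364 ≡ 9, 37^16 ≡ 9² = 81 ≡ 20. Since 17 = 16 + 1, 37^17 ≡ 20·37: 20·37 = 740 ≡ 8. So 37^17 ≡ 8 (mod 61).
Hence g⁻¹(37) = 8.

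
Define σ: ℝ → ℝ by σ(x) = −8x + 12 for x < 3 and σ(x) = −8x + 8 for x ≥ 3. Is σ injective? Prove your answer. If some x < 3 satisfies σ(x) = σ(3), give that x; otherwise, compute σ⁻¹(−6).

9/4

Both pieces are strictly decreasing (slopes −8 and −8), so each is injective on its own interval.
The left piece maps (−∞, 3) onto (−12, ∞); the right piece maps [3, ∞) onto (−∞, −16].
These images are disjoint, so no value is attained by both pieces. Thus σ is injective.
Because the two images are disjoint, no x < 3 has σ(x) = σ(3), so we compute σ⁻¹(−6): −6 lies in (−12, ∞), so solve −8x + 12 = −6: x = (−6 − 12)/(−8) = 9/4.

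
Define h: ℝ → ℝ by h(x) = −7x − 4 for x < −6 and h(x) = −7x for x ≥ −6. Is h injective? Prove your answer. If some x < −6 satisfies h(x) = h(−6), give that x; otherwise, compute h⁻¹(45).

-46/7

Both pieces are strictly decreasing (slopes −7 and −7), so each is injective on its own interval.
The left piece maps (−∞, −6) onto (38, ∞); the right piece maps [−6, ∞) onto (−∞, 42].
These images overlap. In particular h(−6) = 42 (right piece), and solving −7x − 4 = 42 on the left piece gives x = −46/7 < −6.
So h(−46/7) = h(−6) with −46/7 ≠ −6, and h is not injective. This x = −46/7 is the requested value below −6.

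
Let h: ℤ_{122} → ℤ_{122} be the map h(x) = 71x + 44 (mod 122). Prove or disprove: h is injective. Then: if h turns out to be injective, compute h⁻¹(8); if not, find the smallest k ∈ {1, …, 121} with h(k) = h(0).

By definition, h is injective if h(a) = h(b) implies a = b.
Suppose h(a) = h(b) in ℤ_{122}. Then 71a + 44 ≡ 71b + 44 (mod 122), therefore 71(a − b) ≡ 0 (mod 122).
Since gcd(71, 122) = 1, 71 is invertible modulo 122, therefore a − b ≡ 0 (mod 122), i.e. a = b.
Thus h is injective.
We now compute 71⁻¹ mod 122 explicitly. Euclid's algorithm: 122 = 1·71 + 51, 71 = 1·51 + 20, 51 = 2·20 + 11, 20 = 1·11 + 9, 11 = 1·9 + 2, 9 = 4·2 + 1; back-substituting gives 1 = 55·71 − 32·122, so 71⁻¹ ≡ 55 (mod 122).
Since h is injective, we compute h⁻¹(8): solve 71x + 44 ≡ 8 (mod 122), i.e. 71x ≡ 86 (mod 122).
Multiplying by 71⁻¹ = 55 gives x ≡ 55·86 = 4730 = 38·122 + 94 ≡ 94 (mod 122).
Check: h(94) = 71·94 + 44 = 6718 = 55·122 + 8 ≡ 8 (mod 122).

94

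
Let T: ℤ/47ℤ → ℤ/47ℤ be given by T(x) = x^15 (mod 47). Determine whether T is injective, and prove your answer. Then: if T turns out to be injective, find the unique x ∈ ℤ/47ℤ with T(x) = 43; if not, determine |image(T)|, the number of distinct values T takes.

11

Since 47 is prime, the nonzero elements of ℤ/47ℤ form a cyclic group of order 46.
As gcd(15, 46) = 1, raising to the 15th power is a bijection on this group: if x_1^15 ≡ x_2^15 then (x_1x_2^{−1})^15 = 1, and the only element of order dividing gcd(15, 46) = 1 is 1, so x_1 = x_2.
With T(0) = 0 this makes T injective on all of ℤ/47ℤ, hence bijective (finite equal-size domain and codomain). In particular T is injective.
Since T is injective, we find the preimage of 43. The inverse of x ↦ x^15 on (ℤ/47ℤ)^× is x ↦ x^43, because 15·43 = 645 = 14·46 + 1 ≡ 1 (mod 46) and x^{46} = 1 for x ≠ 0 (Fermat). So T⁻¹(43) = 43^43 mod 47.
Repeated squaring mod 47: 43^1 ≡ 43, 43^2 ≡ 43² = 1849 ≡ 16, 43^4 ≡ 16² = 256 ≡ 21, 43^8 ≡ 21² = 441 ≡ 18, 43^16 ≡ 18² = 324 ≡ 42, 43^32 ≡ 42² = 1764 ≡ 25. Since 43 = 32 + 8 + 2 + 1, 43^43 ≡ 25·18·16·43: 25·18 = 450 ≡ 27, then 27·16 = 432 ≡ 9, then 9·43 = 387 ≡ 11. So 43^43 ≡ 11 (mod 47).
Hence T⁻¹(43) = 11.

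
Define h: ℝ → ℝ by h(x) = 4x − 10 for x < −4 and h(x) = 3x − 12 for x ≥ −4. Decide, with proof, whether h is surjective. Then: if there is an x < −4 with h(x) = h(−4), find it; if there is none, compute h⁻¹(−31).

Both pieces are strictly increasing (slopes 4 and 3), so each is injective on its own interval.
The left piece maps (−∞, −4) onto (−∞, −26); the right piece maps [−4, ∞) onto [−24, ∞).
The union (−∞, −26) ∪ [−24, ∞) omits the interval between −26 and −24; in particular −26 has no preimage. So h is not surjective.
Because the two images are disjoint, no x < −4 has h(x) = h(−4), so we compute h⁻¹(−31): −31 lies in (−∞, −26), so solve 4x − 10 = −31: x = (−31 + 10)/4 = −21/4.

-21/4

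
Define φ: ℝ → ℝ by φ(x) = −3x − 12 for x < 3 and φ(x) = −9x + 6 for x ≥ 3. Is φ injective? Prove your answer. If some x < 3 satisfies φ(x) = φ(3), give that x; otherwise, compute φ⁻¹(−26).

Both pieces are strictly decreasing (slopes −3 and −9), so each is injective on its own interval.
The left piece maps (−∞, 3) onto (−21, ∞); the right piece maps [3, ∞) onto (−∞, −21].
These images are disjoint, so no value is attained by both pieces. Therefore φ is injective.
Because the two images are disjoint, no x < 3 has φ(x) = φ(3), so we compute φ⁻¹(−26): −26 lies in (−∞, −21], so solve −9x + 6 = −26: x = (−26 − 6)/(−9) = 32/9.

32/9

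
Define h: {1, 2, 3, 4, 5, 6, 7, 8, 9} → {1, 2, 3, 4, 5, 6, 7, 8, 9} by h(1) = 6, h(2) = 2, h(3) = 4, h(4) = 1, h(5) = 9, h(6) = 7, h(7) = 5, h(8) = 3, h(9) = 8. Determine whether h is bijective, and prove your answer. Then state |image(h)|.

9

The values 6, 2, 4, 1, 9, 7, 5, 3, 8 are a permutation of {1, 2, 3, 4, 5, 6, 7, 8, 9}: each element appears exactly once.
So h is injective and surjective, hence bijective.
The image of h is {1, 2, 3, 4, 5, 6, 7, 8, 9}, which has 9 elements.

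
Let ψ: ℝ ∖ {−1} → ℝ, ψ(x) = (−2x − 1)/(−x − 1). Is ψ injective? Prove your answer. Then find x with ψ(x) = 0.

-1/2

Suppose ψ(s) = ψ(t). Cross-multiplying: (−2s − 1)(−t − 1) = (−2t − 1)(−s − 1).
Expanding both sides and cancelling the symmetric terms leaves 1·(s − t) = 0. Since 1 ≠ 0, s = t. Therefore ψ is injective.
Solving ψ(x) = 0: cross-multiplying gives −2x − 1 = 0(−x − 1), which rearranges to −2x = 1, so x = −1/2.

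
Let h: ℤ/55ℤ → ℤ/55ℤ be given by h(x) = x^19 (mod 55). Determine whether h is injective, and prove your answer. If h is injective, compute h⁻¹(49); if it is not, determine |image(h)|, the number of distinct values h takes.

9

Computing x^19 mod 55 for each x (by repeated squaring, reducing mod 55 at every step), the values h(0), h(1), …, h(54) are: 0, 1, 28, 37, 14, 20, 46, 8, 7, 49, 10, 11, 23, 17, 4, 25, 31, 13, 52, 29, 5, 21, 33, 12, 39, 15, 36, 53, 2, 19, 40, 16, 43, 22, 34, 50, 26, 3, 42, 24, 30, 51, 38, 32, 44, 45, 6, 48, 47, 9, 35, 41, 18, 27, 54.
Every element of ℤ/55ℤ appears exactly once in this list, so h is a bijection, and in particular injective.
Since h is injective, we read off the preimage of 49 from the same table: h(9) = 49, so h⁻¹(49) = 9.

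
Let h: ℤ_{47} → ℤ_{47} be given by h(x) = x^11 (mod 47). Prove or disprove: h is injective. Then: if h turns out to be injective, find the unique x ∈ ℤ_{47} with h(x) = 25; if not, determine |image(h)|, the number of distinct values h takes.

37

Since 47 is prime, the nonzero elements of ℤ_{47} form a cyclic group of order 46.
As gcd(11, 46) = 1, raising to the 11th power is a bijection on this group: if x_1^11 ≡ x_2^11 then (x_1x_2^{−1})^11 = 1, and the only element of order dividing gcd(11, 46) = 1 is 1, so x_1 = x_2.
With h(0) = 0 this makes h injective on all of ℤ_{47}, hence bijective (finite equal-size domain and codomain). In particular h is injective.
Since h is injective, we find the preimage of 25. The inverse of x ↦ x^11 on (ℤ_{47})^× is x ↦ x^21, because 11·21 = 231 = 5·46 + 1 ≡ 1 (mod 46) and x^{46} = 1 for x ≠ 0 (Fermat). So h⁻¹(25) = 25^21 mod 47.
Repeated squaring mod 47: 25^1 ≡ 25, 25^2 ≡ 25² = 625 ≡ 14, 25^4 ≡ 14² = 196 ≡ 8, 25^8 ≡ 8² = 64 ≡ 17, 25^16 ≡ 17² = 289 ≡ 7. Since 21 = 16 + 4 + 1, 25^21 ≡ 7·8·25: 7·8 = 56 ≡ 9, then 9·25 = 225 ≡ 37. So 25^21 ≡ 37 (mod 47).
Hence h⁻¹(25) = 37.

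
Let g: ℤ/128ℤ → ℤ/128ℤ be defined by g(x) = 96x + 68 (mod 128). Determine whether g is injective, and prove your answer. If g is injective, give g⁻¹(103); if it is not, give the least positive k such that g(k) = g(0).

We have gcd(96, 128) = 32 > 1. Taking u = 0 and v = 4: g(0) = 68 and g(4) = 96·4 + 68 = 452 ≡ 68 (mod 128).
So g(0) = g(4) while 0 ≠ 4, thus g is not injective.
Since g is not injective, we find the least positive k with g(k) = g(0): this means 96k ≡ 0 (mod 128), i.e. 128 ∣ 96k. Since gcd(96, 128) = 32, dividing through by 32 this holds exactly when 4 ∣ 3k, and as gcd(3, 4) = 1, exactly when 4 ∣ k.
The smallest positive such k is 4.

4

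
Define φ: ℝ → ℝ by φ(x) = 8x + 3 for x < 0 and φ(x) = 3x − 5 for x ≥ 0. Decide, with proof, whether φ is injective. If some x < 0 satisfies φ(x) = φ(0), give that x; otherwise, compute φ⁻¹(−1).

Both pieces are strictly increasing (slopes 8 and 3), so each is injective on its own interval.
The left piece maps (−∞, 0) onto (−∞, 3); the right piece maps [0, ∞) onto [−5, ∞).
These images overlap. In particular φ(0) = −5 (right piece), and solving 8x + 3 = −5 on the left piece gives x = −1 < 0.
So φ(−1) = φ(0) with −1 ≠ 0, and φ is not injective. This x = −1 is the requested value below 0.

-1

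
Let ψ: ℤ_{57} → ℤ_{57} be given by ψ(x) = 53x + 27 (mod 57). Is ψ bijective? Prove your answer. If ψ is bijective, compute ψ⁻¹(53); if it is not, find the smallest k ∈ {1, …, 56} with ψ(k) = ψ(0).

22

Suppose ψ(u) = ψ(v) in ℤ_{57}. Then 53u + 27 ≡ 53v + 27 (mod 57), so 53(u − v) ≡ 0 (mod 57).
Since gcd(53, 57) = 1, 53 is invertible modulo 57, hence u − v ≡ 0 (mod 57), i.e. u = v.
We now compute 53⁻¹ mod 57 explicitly. Euclid's algorithm: 57 = 1·53 + 4, 53 = 13·4 + 1; back-substituting gives 1 = 14·53 − 13·57, so 53⁻¹ ≡ 14 (mod 57).
Then y ↦ 14(y − 27) is a two-sided inverse to ψ, so every y ∈ ℤ_{57} has a preimage.
Therefore ψ is bijective.
Since ψ is bijective, we find ψ⁻¹(53): we need 53x ≡ 53 − 27 ≡ 26 (mod 57). Using 53⁻¹ = 14: x ≡ 14·26 = 364 = 6·57 + 22, so x = 22.
Check: ψ(22) = 53·22 + 27 = 1193 = 20·57 + 53 ≡ 53 (mod 57).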